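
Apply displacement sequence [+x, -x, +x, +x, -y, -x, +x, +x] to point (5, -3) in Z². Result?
(8, -4)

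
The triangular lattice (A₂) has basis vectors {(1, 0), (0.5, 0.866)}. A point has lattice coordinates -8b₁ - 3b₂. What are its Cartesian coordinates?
(-9.5, -2.598)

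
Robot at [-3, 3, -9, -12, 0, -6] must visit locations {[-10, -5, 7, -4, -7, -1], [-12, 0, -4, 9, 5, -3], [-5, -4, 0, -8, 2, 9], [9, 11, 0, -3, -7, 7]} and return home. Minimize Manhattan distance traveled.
226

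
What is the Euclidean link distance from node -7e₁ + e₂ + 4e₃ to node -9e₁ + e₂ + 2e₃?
2.82843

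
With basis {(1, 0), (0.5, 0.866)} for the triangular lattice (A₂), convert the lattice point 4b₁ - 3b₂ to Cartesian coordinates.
(2.5, -2.598)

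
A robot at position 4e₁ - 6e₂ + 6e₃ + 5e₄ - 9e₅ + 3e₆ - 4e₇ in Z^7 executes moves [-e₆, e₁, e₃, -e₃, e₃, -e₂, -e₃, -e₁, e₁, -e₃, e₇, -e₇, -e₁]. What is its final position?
(4, -7, 5, 5, -9, 2, -4)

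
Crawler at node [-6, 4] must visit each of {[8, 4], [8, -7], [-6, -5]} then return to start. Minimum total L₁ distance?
50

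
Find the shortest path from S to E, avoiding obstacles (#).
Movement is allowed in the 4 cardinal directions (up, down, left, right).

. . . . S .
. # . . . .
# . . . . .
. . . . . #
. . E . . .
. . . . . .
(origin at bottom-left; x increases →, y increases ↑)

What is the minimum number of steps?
6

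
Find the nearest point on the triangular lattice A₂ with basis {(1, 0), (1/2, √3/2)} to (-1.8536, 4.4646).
(-1.5, 4.33)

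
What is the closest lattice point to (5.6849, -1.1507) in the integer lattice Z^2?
(6, -1)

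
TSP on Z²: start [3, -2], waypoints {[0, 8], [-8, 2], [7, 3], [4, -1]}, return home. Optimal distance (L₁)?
50
(one optimal route: (3, -2) → (-8, 2) → (0, 8) → (7, 3) → (4, -1) → (3, -2))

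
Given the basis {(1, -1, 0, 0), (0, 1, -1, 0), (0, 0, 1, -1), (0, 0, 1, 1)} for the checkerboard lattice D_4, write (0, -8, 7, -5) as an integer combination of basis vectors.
-8b₂ + 2b₃ - 3b₄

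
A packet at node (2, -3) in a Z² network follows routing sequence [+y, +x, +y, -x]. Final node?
(2, -1)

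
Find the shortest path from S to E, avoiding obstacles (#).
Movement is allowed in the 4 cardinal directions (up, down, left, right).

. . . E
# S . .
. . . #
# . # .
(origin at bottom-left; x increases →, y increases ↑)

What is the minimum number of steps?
3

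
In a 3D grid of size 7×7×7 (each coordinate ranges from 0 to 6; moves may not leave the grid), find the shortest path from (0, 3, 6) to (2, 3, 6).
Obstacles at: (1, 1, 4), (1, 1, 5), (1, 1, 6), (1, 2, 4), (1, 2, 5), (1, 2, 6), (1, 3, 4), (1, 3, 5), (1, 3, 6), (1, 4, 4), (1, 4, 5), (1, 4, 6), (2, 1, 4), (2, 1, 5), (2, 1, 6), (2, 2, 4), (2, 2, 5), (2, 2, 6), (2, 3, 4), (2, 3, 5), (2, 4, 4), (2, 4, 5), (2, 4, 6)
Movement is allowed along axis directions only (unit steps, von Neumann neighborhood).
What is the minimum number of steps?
8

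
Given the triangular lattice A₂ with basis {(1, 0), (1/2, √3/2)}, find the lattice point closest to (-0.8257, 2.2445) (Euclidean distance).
(-0.5, 2.598)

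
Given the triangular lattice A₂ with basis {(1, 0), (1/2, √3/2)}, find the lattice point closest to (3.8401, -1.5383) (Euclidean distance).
(4, -1.732)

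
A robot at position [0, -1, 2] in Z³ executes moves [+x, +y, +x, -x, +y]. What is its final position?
(1, 1, 2)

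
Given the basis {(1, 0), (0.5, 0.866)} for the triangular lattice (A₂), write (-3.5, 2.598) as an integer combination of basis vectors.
-5b₁ + 3b₂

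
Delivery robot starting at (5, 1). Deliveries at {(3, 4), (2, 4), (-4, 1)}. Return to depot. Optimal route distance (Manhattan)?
24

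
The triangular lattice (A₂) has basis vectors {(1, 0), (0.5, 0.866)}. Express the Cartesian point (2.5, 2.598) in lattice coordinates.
b₁ + 3b₂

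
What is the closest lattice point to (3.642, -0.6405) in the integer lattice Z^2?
(4, -1)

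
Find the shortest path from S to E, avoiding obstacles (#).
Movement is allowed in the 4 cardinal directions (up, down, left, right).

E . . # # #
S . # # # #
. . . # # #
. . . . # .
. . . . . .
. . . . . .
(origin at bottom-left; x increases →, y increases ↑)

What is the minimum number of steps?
1
(one shortest path: (0, 4) → (0, 5))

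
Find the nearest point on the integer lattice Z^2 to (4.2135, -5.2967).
(4, -5)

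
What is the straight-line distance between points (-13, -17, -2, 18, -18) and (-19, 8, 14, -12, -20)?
42.6732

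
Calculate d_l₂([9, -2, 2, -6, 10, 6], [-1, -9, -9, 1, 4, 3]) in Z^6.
19.0788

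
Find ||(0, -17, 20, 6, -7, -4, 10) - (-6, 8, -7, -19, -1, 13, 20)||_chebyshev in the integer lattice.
27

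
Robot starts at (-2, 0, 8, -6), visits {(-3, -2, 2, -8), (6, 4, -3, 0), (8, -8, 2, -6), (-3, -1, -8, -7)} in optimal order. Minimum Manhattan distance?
74
(one optimal route: (-2, 0, 8, -6) → (-3, -2, 2, -8) → (-3, -1, -8, -7) → (6, 4, -3, 0) → (8, -8, 2, -6))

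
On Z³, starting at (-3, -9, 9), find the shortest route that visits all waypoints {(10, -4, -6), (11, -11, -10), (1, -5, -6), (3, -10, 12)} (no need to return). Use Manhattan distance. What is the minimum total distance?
57
(one optimal route: (-3, -9, 9) → (3, -10, 12) → (1, -5, -6) → (10, -4, -6) → (11, -11, -10))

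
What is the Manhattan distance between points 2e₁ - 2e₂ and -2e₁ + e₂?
7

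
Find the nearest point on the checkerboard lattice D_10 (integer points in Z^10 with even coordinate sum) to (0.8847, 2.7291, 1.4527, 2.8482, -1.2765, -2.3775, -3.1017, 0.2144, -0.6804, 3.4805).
(1, 3, 1, 3, -1, -2, -3, 0, -1, 3)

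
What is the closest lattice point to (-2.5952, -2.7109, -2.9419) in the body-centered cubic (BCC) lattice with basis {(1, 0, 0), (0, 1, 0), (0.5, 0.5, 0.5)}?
(-2.5, -2.5, -2.5)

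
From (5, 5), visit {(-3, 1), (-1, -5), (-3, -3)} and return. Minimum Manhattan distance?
36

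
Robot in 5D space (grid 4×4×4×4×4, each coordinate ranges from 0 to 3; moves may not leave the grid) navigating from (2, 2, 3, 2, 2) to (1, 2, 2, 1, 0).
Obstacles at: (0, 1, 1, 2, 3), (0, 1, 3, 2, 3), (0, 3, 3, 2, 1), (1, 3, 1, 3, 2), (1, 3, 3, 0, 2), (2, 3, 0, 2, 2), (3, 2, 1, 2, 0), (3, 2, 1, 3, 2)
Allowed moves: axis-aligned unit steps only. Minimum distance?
5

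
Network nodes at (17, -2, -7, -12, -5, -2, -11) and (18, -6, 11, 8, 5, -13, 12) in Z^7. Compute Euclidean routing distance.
38.6135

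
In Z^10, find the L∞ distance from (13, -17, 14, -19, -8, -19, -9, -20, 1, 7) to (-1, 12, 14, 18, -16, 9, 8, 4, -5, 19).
37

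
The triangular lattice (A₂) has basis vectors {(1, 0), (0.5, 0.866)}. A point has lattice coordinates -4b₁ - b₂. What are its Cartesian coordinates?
(-4.5, -0.866)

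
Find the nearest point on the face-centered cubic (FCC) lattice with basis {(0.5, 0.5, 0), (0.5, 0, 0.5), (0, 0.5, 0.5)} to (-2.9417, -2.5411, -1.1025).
(-3, -2.5, -1.5)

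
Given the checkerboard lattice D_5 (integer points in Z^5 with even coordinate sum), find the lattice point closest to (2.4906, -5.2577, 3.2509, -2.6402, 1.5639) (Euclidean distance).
(3, -5, 3, -3, 2)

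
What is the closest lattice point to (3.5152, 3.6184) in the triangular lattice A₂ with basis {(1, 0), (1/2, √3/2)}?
(4, 3.464)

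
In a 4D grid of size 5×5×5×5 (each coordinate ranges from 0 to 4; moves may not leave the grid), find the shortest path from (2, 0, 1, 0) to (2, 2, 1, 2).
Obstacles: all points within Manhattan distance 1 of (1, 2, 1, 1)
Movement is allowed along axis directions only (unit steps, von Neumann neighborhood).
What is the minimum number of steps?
4
(one shortest path: (2, 0, 1, 0) → (2, 1, 1, 0) → (2, 1, 1, 1) → (2, 1, 1, 2) → (2, 2, 1, 2))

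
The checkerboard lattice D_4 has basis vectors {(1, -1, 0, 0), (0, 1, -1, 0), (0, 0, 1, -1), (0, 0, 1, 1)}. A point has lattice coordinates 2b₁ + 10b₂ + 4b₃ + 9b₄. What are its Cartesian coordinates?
(2, 8, 3, 5)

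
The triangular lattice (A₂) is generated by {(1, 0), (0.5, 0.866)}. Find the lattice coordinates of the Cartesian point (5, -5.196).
8b₁ - 6b₂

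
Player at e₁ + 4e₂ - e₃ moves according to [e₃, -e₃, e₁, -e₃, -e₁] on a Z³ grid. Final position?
(1, 4, -2)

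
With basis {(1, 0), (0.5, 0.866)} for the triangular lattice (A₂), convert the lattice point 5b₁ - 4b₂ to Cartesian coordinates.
(3, -3.464)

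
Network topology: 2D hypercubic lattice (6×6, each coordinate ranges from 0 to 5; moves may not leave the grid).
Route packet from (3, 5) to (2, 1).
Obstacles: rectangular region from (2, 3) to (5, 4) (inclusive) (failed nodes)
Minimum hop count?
7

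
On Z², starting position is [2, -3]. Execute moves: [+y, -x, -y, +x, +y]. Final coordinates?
(2, -2)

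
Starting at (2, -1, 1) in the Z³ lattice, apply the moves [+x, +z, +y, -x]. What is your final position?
(2, 0, 2)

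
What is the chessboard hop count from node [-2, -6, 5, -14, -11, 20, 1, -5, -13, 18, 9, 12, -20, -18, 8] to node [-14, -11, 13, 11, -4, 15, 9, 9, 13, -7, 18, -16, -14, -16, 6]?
28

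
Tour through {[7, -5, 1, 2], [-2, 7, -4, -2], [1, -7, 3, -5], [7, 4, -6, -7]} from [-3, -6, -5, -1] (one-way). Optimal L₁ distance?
77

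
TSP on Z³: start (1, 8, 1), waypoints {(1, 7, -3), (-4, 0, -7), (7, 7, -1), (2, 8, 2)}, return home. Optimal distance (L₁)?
56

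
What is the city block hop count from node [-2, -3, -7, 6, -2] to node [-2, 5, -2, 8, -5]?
18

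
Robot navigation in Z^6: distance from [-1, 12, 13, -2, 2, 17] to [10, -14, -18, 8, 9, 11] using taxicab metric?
91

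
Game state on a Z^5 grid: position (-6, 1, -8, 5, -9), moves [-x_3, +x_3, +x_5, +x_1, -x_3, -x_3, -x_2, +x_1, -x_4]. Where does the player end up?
(-4, 0, -10, 4, -8)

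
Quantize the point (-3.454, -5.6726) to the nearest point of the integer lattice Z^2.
(-3, -6)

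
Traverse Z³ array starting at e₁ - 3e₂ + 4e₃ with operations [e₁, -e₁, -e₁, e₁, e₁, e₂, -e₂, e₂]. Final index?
(2, -2, 4)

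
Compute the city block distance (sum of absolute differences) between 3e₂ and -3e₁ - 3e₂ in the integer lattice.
9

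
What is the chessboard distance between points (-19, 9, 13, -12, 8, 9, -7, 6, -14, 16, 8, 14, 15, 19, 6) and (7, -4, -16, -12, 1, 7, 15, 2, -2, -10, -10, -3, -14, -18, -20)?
37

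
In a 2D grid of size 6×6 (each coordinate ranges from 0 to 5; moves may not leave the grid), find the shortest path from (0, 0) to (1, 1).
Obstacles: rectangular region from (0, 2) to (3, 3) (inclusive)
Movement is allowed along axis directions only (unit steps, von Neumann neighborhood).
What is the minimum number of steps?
2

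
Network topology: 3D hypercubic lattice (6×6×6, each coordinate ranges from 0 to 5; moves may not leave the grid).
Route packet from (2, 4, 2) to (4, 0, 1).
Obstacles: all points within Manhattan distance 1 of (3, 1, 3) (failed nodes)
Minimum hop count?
7
(one shortest path: (2, 4, 2) → (3, 4, 2) → (4, 4, 2) → (4, 3, 2) → (4, 2, 2) → (4, 1, 2) → (4, 0, 2) → (4, 0, 1))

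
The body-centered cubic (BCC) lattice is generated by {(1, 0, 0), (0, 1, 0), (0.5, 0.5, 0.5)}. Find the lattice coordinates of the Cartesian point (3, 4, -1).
4b₁ + 5b₂ - 2b₃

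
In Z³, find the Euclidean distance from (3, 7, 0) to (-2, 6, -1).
5.19615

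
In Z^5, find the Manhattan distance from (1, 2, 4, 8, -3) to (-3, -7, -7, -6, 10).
51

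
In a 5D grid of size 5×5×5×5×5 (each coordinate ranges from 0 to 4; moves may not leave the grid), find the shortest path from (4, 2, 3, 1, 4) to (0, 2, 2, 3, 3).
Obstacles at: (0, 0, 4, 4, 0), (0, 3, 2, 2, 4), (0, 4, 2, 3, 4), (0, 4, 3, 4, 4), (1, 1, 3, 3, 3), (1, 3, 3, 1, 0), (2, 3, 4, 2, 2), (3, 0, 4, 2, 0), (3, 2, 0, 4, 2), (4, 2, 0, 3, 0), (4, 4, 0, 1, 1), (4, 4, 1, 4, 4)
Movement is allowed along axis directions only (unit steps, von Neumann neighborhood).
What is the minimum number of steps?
8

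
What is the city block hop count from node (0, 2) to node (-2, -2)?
6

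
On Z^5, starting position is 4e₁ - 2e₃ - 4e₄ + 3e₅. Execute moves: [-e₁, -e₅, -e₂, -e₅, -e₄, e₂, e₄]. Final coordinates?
(3, 0, -2, -4, 1)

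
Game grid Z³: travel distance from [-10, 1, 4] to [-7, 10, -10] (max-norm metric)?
14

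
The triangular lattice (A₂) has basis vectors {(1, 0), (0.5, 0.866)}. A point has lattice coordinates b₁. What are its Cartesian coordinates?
(1, 0)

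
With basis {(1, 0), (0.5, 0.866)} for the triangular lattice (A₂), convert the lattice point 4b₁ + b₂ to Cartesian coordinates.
(4.5, 0.866)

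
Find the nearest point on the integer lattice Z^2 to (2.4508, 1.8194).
(2, 2)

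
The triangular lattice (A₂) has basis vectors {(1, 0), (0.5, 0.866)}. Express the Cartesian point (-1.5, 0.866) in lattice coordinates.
-2b₁ + b₂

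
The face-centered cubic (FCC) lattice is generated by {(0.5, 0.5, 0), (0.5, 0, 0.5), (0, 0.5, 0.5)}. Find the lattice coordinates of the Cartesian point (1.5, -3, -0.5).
-b₁ + 4b₂ - 5b₃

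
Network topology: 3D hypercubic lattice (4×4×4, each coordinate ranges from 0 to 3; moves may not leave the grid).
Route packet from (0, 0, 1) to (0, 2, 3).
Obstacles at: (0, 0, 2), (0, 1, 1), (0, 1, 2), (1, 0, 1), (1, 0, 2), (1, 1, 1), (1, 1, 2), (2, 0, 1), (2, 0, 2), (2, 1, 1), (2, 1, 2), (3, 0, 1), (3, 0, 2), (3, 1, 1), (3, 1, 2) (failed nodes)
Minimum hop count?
6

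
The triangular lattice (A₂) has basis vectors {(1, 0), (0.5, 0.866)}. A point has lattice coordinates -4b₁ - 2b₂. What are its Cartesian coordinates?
(-5, -1.732)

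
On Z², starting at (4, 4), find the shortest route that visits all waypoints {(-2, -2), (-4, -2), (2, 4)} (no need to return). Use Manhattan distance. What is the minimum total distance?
14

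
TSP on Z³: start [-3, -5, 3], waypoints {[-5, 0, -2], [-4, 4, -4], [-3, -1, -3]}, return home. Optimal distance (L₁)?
36
(one optimal route: (-3, -5, 3) → (-5, 0, -2) → (-4, 4, -4) → (-3, -1, -3) → (-3, -5, 3))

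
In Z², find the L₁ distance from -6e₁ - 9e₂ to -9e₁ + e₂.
13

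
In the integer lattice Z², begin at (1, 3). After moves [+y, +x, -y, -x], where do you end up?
(1, 3)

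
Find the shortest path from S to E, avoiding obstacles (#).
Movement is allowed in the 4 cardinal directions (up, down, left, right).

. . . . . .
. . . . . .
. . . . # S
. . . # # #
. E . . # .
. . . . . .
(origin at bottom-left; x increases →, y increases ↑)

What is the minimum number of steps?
8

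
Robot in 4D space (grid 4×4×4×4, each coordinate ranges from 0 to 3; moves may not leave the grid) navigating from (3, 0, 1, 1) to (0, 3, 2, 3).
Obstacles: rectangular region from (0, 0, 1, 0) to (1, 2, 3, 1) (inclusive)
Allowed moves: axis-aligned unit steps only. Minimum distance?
9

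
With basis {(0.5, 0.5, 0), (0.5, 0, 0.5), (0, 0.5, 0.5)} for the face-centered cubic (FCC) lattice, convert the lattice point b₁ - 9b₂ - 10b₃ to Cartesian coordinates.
(-4, -4.5, -9.5)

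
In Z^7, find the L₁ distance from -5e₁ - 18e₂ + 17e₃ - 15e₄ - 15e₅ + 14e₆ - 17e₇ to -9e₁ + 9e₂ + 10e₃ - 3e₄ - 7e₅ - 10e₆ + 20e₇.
119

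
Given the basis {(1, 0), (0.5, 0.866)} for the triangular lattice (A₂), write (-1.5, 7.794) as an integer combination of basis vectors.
-6b₁ + 9b₂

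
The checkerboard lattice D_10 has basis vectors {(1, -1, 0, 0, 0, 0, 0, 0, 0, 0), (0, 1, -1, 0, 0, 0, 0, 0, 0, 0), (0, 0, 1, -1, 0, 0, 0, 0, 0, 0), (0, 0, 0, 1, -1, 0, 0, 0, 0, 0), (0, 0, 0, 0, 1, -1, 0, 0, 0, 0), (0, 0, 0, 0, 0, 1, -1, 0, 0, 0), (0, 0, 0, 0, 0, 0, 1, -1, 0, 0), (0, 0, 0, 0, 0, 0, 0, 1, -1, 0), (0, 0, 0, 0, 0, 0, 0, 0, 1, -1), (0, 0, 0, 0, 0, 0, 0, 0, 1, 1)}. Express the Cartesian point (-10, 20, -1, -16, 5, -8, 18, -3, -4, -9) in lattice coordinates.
-10b₁ + 10b₂ + 9b₃ - 7b₄ - 2b₅ - 10b₆ + 8b₇ + 5b₈ + 5b₉ - 4b₁₀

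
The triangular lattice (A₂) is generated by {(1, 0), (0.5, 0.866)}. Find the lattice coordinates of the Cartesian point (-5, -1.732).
-4b₁ - 2b₂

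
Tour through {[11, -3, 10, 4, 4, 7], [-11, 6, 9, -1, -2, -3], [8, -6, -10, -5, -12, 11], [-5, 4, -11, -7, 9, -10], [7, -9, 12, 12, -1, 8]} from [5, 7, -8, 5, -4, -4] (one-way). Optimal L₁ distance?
235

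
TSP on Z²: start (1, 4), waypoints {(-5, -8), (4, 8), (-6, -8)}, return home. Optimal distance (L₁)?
52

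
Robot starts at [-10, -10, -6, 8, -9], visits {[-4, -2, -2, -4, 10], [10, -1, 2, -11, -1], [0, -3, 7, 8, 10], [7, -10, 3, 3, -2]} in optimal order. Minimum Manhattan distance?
129
(one optimal route: (-10, -10, -6, 8, -9) → (7, -10, 3, 3, -2) → (10, -1, 2, -11, -1) → (-4, -2, -2, -4, 10) → (0, -3, 7, 8, 10))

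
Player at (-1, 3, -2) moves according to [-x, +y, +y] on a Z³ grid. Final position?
(-2, 5, -2)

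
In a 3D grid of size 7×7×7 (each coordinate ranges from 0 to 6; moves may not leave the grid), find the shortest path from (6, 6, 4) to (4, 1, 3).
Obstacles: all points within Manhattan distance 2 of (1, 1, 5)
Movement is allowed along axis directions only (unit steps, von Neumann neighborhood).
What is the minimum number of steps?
8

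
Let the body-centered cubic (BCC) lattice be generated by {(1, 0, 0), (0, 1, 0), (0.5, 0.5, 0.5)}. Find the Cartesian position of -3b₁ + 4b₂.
(-3, 4, 0)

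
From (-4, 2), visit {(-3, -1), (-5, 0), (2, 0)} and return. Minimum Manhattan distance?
20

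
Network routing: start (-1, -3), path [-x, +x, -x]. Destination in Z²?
(-2, -3)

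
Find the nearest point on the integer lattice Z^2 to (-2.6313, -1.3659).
(-3, -1)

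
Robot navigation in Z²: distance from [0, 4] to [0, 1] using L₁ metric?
3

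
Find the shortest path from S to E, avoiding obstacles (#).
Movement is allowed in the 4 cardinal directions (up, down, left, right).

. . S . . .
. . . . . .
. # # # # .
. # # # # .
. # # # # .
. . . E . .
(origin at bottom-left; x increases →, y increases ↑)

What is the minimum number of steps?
10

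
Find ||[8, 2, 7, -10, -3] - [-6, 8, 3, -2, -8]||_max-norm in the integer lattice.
14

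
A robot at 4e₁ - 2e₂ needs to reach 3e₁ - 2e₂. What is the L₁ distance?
1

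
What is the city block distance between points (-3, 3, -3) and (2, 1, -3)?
7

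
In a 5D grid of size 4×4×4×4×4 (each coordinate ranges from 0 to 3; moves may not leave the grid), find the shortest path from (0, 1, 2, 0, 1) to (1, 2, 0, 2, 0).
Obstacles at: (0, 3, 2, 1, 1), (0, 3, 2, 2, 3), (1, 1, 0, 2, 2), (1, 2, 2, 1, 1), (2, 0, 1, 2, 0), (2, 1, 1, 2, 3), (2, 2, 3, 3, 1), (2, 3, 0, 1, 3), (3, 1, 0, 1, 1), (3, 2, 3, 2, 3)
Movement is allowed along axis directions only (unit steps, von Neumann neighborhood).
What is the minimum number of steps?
7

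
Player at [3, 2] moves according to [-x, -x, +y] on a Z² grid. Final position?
(1, 3)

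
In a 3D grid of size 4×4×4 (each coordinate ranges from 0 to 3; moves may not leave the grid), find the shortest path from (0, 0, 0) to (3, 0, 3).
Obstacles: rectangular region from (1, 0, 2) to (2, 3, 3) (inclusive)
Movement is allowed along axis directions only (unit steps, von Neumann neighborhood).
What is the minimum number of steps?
6
(one shortest path: (0, 0, 0) → (1, 0, 0) → (2, 0, 0) → (3, 0, 0) → (3, 0, 1) → (3, 0, 2) → (3, 0, 3))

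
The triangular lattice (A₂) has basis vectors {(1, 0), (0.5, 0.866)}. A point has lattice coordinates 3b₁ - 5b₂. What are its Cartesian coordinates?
(0.5, -4.33)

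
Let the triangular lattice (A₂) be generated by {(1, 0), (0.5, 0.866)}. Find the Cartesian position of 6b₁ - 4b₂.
(4, -3.464)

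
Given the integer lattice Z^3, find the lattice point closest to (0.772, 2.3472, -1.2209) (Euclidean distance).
(1, 2, -1)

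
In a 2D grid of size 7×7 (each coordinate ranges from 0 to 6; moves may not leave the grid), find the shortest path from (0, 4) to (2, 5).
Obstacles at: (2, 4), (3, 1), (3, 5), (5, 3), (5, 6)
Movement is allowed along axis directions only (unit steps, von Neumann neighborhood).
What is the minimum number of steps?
3
(one shortest path: (0, 4) → (1, 4) → (1, 5) → (2, 5))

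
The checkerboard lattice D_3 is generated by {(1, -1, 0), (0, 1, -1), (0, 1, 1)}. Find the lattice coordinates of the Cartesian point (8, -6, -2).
8b₁ + 2b₂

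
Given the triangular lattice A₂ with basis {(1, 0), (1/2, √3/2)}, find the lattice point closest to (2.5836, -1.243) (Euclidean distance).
(2.5, -0.866)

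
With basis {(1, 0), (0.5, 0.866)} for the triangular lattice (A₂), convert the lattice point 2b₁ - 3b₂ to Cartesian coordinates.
(0.5, -2.598)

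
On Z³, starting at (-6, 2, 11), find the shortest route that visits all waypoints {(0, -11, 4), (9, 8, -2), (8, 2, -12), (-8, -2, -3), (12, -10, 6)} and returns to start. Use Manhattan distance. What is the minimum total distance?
136
(one optimal route: (-6, 2, 11) → (0, -11, 4) → (12, -10, 6) → (9, 8, -2) → (8, 2, -12) → (-8, -2, -3) → (-6, 2, 11))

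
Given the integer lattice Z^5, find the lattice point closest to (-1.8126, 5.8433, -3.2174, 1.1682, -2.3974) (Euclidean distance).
(-2, 6, -3, 1, -2)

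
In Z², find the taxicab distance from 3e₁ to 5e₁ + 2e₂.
4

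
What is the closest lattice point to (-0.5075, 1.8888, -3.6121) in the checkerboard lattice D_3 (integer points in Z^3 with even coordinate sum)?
(0, 2, -4)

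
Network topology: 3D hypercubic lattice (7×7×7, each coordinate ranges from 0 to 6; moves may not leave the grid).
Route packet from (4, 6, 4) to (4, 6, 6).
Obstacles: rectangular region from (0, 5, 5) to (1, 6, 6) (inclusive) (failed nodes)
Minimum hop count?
2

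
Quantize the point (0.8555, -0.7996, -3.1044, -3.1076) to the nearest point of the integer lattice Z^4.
(1, -1, -3, -3)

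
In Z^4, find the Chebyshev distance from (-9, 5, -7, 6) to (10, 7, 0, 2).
19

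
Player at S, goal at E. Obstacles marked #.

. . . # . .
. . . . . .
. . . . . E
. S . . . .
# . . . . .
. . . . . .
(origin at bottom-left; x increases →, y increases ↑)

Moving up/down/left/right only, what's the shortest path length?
5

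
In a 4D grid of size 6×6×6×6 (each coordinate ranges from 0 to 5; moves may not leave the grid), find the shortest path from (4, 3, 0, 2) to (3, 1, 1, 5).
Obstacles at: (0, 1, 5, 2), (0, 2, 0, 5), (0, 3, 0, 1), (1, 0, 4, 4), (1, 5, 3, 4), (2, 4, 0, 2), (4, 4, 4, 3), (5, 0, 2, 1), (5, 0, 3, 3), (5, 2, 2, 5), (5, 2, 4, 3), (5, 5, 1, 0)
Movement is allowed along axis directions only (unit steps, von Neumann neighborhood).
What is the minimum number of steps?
7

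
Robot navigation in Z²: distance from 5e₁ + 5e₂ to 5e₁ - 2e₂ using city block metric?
7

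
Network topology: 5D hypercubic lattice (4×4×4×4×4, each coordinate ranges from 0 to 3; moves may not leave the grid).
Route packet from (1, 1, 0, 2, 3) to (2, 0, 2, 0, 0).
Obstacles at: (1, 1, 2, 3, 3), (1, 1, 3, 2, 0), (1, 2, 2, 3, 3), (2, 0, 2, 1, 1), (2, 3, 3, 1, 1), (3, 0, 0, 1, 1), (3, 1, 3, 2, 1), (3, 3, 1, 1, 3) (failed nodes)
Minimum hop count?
9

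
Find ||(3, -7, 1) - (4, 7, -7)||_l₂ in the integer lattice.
16.1555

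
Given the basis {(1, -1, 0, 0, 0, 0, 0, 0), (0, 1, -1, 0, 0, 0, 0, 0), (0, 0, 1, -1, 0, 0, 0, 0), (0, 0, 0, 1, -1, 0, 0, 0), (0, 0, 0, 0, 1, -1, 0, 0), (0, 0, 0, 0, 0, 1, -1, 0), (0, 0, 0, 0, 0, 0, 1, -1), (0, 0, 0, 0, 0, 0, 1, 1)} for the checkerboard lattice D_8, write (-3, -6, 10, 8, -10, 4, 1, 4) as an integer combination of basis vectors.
-3b₁ - 9b₂ + b₃ + 9b₄ - b₅ + 3b₆ + 4b₈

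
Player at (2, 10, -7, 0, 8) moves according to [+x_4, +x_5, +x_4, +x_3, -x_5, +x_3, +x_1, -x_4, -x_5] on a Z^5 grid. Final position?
(3, 10, -5, 1, 7)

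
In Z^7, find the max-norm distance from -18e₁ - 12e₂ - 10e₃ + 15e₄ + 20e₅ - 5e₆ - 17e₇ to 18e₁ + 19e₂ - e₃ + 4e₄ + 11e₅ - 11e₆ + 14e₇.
36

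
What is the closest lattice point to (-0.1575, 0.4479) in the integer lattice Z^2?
(0, 0)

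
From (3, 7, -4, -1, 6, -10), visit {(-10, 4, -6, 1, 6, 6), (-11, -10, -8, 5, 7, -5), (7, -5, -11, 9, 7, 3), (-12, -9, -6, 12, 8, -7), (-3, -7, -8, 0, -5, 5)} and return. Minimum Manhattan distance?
210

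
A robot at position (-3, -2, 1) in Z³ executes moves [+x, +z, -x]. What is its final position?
(-3, -2, 2)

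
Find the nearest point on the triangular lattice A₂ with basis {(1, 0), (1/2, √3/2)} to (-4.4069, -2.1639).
(-4.5, -2.598)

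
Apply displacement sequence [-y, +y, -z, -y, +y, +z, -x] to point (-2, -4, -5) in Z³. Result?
(-3, -4, -5)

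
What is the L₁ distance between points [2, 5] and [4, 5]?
2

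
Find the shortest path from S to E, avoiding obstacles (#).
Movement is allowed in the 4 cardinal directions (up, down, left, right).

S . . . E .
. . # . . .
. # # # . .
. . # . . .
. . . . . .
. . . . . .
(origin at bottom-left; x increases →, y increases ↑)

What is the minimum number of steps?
4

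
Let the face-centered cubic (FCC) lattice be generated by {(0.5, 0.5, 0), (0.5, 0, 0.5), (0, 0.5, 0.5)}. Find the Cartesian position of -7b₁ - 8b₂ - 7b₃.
(-7.5, -7, -7.5)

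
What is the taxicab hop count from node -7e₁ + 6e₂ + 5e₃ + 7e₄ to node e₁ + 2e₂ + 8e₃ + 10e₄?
18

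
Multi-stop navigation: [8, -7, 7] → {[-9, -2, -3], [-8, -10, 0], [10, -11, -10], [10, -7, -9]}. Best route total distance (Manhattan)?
64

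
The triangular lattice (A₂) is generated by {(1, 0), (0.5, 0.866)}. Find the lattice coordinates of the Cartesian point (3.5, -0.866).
4b₁ - b₂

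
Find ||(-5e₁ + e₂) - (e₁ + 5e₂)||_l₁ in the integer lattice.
10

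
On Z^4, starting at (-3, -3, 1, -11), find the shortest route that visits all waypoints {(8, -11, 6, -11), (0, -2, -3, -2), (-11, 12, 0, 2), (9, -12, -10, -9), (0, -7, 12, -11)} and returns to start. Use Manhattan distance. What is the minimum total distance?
158
(one optimal route: (-3, -3, 1, -11) → (-11, 12, 0, 2) → (0, -2, -3, -2) → (9, -12, -10, -9) → (8, -11, 6, -11) → (0, -7, 12, -11) → (-3, -3, 1, -11))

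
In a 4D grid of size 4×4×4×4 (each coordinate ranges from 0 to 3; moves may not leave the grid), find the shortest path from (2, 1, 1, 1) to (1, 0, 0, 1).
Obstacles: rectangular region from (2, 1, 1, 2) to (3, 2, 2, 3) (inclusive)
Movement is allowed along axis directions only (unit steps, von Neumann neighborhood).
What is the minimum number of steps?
3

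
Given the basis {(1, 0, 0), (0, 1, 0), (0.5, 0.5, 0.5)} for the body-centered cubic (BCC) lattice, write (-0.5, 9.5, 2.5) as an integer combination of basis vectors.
-3b₁ + 7b₂ + 5b₃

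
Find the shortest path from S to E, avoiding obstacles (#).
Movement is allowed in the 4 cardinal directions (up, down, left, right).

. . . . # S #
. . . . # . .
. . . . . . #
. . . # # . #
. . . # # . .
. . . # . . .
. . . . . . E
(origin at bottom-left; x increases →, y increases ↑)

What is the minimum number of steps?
7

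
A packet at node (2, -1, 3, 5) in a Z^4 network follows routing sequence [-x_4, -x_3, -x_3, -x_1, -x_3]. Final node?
(1, -1, 0, 4)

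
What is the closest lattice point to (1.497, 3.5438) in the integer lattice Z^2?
(1, 4)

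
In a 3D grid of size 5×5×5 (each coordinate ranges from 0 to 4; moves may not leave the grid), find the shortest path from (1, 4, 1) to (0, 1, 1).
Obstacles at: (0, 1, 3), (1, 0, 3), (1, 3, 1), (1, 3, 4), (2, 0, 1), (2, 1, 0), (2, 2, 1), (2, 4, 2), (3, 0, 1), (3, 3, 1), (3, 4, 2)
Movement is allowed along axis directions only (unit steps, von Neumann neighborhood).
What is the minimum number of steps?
4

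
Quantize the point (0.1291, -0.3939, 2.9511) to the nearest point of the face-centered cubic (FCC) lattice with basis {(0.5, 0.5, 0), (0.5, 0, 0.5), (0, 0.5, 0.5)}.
(0.5, -0.5, 3)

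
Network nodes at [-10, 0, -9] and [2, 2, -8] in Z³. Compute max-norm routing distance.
12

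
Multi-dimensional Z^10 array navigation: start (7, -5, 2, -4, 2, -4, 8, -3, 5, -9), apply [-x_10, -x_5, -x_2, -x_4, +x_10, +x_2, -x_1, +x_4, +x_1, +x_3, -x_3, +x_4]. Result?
(7, -5, 2, -3, 1, -4, 8, -3, 5, -9)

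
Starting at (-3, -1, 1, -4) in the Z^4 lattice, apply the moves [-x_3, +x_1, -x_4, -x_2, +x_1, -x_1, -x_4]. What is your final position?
(-2, -2, 0, -6)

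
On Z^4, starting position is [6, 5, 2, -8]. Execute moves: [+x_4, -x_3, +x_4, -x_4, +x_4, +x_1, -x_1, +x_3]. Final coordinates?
(6, 5, 2, -6)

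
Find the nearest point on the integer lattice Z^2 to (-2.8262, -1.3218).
(-3, -1)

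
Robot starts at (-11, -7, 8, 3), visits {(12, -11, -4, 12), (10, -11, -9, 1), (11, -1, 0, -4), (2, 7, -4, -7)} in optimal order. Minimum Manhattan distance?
115
(one optimal route: (-11, -7, 8, 3) → (12, -11, -4, 12) → (10, -11, -9, 1) → (11, -1, 0, -4) → (2, 7, -4, -7))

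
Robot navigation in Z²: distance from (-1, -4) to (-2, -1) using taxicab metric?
4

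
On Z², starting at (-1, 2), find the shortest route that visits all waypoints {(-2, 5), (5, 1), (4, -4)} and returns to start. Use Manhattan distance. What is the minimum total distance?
32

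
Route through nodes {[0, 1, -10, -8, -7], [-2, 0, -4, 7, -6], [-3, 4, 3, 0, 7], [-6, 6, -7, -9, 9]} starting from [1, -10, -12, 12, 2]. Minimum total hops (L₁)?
116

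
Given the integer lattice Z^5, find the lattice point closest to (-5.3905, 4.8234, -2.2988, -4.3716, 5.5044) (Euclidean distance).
(-5, 5, -2, -4, 6)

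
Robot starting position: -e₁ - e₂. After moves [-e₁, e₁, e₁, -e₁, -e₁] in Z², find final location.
(-2, -1)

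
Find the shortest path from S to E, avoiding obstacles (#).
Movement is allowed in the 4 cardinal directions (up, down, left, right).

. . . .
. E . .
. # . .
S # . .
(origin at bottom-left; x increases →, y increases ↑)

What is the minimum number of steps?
3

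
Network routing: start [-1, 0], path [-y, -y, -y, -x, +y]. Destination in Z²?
(-2, -2)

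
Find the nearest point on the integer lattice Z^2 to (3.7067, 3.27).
(4, 3)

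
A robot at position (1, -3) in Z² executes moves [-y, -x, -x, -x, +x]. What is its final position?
(-1, -4)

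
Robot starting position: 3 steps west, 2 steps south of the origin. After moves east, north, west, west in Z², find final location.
(-4, -1)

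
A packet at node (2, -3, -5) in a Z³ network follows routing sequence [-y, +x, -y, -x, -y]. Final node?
(2, -6, -5)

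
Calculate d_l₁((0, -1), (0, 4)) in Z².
5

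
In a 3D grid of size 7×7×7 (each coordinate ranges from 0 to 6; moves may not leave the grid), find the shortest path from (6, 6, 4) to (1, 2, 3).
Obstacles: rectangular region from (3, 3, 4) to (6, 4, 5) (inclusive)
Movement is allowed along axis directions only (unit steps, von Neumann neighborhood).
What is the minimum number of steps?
10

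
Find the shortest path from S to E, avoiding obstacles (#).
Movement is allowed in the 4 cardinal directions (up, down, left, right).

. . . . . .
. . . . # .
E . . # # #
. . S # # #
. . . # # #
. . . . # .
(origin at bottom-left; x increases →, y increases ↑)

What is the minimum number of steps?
3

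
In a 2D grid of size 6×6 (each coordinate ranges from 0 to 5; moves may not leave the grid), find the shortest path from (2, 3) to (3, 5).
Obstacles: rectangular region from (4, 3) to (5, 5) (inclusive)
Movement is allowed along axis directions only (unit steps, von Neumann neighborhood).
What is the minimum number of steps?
3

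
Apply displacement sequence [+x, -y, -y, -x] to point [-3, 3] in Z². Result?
(-3, 1)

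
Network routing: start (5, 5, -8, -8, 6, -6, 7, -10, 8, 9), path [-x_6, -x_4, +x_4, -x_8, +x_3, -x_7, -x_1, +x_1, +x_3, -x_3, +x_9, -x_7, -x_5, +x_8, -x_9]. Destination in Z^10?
(5, 5, -7, -8, 5, -7, 5, -10, 8, 9)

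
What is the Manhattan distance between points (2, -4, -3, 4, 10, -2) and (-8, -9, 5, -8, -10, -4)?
57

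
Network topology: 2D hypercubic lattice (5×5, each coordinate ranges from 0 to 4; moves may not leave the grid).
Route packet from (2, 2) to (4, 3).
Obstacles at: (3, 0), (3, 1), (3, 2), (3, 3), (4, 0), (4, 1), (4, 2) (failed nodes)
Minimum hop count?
5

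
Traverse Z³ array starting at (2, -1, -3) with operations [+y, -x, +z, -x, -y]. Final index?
(0, -1, -2)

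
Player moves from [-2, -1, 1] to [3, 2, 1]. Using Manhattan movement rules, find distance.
8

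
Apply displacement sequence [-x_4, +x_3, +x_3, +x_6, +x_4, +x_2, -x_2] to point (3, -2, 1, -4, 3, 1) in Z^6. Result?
(3, -2, 3, -4, 3, 2)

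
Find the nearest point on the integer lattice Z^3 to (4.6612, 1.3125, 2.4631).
(5, 1, 2)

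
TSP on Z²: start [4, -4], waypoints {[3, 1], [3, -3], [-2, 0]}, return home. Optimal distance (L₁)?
22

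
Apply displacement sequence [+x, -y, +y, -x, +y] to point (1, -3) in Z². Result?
(1, -2)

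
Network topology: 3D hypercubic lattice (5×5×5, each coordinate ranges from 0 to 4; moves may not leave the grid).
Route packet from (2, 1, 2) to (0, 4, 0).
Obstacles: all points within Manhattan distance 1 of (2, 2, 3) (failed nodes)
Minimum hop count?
7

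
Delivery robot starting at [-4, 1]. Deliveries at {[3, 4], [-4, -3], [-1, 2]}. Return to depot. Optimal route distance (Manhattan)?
28
(one optimal route: (-4, 1) → (3, 4) → (-1, 2) → (-4, -3) → (-4, 1))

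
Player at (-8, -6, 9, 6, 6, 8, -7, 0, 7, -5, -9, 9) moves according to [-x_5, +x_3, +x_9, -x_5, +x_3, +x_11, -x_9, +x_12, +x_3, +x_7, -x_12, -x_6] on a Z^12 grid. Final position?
(-8, -6, 12, 6, 4, 7, -6, 0, 7, -5, -8, 9)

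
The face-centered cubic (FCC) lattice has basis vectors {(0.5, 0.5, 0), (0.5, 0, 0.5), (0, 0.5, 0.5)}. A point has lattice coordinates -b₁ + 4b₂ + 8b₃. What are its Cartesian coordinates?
(1.5, 3.5, 6)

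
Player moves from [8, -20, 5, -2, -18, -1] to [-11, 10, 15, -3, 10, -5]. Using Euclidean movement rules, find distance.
46.4973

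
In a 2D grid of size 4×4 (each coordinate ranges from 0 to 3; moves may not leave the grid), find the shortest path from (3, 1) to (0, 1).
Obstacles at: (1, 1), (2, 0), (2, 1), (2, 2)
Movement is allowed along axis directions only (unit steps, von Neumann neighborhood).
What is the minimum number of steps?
7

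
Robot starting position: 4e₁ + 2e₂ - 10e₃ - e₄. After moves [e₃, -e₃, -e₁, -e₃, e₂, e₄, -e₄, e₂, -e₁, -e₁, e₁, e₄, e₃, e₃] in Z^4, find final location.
(2, 4, -9, 0)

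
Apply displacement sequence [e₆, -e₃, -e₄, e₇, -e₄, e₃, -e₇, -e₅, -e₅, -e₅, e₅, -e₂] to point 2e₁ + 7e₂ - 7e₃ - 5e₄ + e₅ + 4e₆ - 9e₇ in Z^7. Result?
(2, 6, -7, -7, -1, 5, -9)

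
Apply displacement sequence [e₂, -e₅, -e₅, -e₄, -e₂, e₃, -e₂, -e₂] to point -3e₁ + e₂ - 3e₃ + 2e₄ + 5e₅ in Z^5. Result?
(-3, -1, -2, 1, 3)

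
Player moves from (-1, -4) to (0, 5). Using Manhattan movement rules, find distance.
10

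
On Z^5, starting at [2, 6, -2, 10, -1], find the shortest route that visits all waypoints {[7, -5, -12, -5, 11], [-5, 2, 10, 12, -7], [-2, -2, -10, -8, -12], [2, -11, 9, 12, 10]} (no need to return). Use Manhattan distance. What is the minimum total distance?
159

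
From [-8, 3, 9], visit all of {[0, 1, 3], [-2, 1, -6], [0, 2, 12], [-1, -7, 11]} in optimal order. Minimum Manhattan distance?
51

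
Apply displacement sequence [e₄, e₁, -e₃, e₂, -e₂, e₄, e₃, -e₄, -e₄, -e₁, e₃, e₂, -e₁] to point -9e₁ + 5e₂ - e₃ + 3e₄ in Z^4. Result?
(-10, 6, 0, 3)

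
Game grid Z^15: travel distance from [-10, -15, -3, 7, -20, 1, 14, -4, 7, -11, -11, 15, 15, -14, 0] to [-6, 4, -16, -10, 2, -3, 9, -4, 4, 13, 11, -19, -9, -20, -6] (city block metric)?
203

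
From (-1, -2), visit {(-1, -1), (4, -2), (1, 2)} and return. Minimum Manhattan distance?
18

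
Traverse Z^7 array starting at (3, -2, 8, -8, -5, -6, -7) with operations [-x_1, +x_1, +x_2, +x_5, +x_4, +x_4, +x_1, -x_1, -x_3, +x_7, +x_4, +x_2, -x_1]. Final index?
(2, 0, 7, -5, -4, -6, -6)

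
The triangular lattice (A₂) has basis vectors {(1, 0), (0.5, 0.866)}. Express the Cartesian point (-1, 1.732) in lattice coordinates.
-2b₁ + 2b₂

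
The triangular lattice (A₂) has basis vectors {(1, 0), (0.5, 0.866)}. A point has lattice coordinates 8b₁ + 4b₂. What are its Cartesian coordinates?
(10, 3.464)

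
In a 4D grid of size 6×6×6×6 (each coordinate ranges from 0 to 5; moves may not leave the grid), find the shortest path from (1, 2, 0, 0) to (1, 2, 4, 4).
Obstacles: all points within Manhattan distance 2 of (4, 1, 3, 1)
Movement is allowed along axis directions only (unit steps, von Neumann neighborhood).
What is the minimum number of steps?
8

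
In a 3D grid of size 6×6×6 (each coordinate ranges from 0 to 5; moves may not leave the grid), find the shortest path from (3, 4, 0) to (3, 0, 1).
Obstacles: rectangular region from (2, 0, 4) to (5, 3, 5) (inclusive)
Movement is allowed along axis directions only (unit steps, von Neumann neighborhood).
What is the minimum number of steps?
5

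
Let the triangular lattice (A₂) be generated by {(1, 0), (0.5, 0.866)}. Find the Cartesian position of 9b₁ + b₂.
(9.5, 0.866)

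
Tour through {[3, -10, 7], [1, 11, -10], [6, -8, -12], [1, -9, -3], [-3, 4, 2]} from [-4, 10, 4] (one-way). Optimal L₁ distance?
86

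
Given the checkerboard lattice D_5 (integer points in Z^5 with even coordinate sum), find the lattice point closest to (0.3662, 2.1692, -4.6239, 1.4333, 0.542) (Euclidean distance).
(0, 2, -5, 1, 0)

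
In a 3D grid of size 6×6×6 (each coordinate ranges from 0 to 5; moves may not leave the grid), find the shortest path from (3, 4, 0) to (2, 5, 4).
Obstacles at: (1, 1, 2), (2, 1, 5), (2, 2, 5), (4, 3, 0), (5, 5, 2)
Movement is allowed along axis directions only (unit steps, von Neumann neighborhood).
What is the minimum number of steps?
6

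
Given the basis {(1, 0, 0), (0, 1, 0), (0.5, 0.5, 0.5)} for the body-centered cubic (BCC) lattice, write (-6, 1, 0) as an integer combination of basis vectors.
-6b₁ + b₂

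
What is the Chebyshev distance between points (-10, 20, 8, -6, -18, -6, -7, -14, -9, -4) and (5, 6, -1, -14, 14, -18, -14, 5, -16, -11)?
32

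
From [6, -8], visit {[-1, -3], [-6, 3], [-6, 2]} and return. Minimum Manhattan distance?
46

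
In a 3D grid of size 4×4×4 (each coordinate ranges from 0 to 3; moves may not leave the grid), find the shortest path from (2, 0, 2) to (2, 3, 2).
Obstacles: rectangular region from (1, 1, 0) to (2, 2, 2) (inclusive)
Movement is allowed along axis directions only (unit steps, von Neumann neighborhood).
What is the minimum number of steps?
5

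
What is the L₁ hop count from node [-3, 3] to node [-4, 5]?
3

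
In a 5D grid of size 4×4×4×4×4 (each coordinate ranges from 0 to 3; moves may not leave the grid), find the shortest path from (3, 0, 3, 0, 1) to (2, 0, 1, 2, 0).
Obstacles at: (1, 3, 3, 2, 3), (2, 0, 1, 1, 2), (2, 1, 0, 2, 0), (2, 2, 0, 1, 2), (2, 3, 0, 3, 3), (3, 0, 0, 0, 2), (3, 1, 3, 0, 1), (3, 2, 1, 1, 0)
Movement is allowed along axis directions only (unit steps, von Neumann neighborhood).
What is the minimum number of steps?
6
(one shortest path: (3, 0, 3, 0, 1) → (2, 0, 3, 0, 1) → (2, 0, 2, 0, 1) → (2, 0, 1, 0, 1) → (2, 0, 1, 1, 1) → (2, 0, 1, 2, 1) → (2, 0, 1, 2, 0))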